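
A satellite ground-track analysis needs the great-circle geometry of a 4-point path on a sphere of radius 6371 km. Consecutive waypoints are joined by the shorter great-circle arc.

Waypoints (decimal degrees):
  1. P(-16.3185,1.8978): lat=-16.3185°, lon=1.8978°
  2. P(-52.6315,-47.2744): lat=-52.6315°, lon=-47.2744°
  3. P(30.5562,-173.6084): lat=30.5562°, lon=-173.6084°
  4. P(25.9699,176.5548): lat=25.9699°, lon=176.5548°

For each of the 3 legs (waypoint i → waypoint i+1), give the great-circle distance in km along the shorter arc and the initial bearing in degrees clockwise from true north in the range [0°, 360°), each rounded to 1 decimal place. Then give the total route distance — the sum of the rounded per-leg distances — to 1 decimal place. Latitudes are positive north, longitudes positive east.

Leg 1: dist=5874.8 km, bearing=215.2°
Leg 2: dist=15071.0 km, bearing=262.0°
Leg 3: dist=1089.4 km, bearing=244.5°
Total: 22035.2 km

Leg 1: φ1=-0.2848116, φ2=-0.9185930, Δφ=-0.6337814, Δλ=-0.8582168 rad; a=sin²(Δφ/2)+cosφ1·cosφ2·sin²(Δλ/2)=0.1979352898; c=2·atan2(√a, √(1-a))=0.922123389; dist=6371·c=5874.848 ≈ 5874.8 km; running total=5874.8 km
Leg 1 bearing: y=sinΔλ·cosφ2=-0.45925734, x=cosφ1·sinφ2-sinφ1·cosφ2·cosΔλ=-0.65123754; θ=atan2(y, x)=-144.8082° <0 so +360° → 215.1918° ≈ 215.2°
Leg 2: φ1=-0.9185930, φ2=0.5333063, Δφ=1.4518993, Δλ=-2.2049443 rad; a=sin²(Δφ/2)+cosφ1·cosφ2·sin²(Δλ/2)=0.8568523603; c=2·atan2(√a, √(1-a))=2.365569468; dist=6371·c=15071.043 ≈ 15071.0 km; running total=20945.8 km
Leg 2 bearing: y=sinΔλ·cosφ2=-0.69370711, x=cosφ1·sinφ2-sinφ1·cosφ2·cosΔλ=-0.09693302; θ=atan2(y, x)=-97.9545° <0 so +360° → 262.0455° ≈ 262.0°
Leg 3: φ1=0.5333063, φ2=0.4532603, Δφ=-0.0800460, Δλ=6.1115008 rad; a=sin²(Δφ/2)+cosφ1·cosφ2·sin²(Δλ/2)=0.0072918216; c=2·atan2(√a, √(1-a))=0.170992566; dist=6371·c=1089.394 ≈ 1089.4 km; running total=22035.2 km
Leg 3 bearing: y=sinΔλ·cosφ2=-0.15359143, x=cosφ1·sinφ2-sinφ1·cosφ2·cosΔλ=-0.07324122; θ=atan2(y, x)=-115.4945° <0 so +360° → 244.5055° ≈ 244.5°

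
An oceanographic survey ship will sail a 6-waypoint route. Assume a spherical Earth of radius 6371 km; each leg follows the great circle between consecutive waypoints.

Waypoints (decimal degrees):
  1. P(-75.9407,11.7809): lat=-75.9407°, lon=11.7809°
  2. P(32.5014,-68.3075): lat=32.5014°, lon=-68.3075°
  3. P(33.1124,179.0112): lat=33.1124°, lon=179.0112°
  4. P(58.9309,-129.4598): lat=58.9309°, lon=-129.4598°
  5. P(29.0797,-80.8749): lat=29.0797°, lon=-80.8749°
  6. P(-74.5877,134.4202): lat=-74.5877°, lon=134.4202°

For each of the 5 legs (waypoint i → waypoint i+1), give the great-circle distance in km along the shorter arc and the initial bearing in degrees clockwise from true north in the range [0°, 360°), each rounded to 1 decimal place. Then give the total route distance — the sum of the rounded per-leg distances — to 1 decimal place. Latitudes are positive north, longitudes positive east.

Leg 1: φ1=-1.3254153, φ2=0.5672564, Δφ=1.8926717, Δλ=-1.3978063 rad; a=sin²(Δφ/2)+cosφ1·cosφ2·sin²(Δλ/2)=0.7429796262; c=2·atan2(√a, √(1-a))=2.078256726; dist=6371·c=13240.574 ≈ 13240.6 km; running total=13240.6 km
Leg 1 bearing: y=sinΔλ·cosφ2=-0.83079047, x=cosφ1·sinφ2-sinφ1·cosφ2·cosΔλ=0.27134995; θ=atan2(y, x)=-71.9121° <0 so +360° → 288.0879° ≈ 288.1°
Leg 2: φ1=0.5672564, φ2=0.5779204, Δφ=0.0106640, Δλ=4.3165256 rad; a=sin²(Δφ/2)+cosφ1·cosφ2·sin²(Δλ/2)=0.4894338637; c=2·atan2(√a, √(1-a))=1.549662481; dist=6371·c=9872.900 ≈ 9872.9 km; running total=23113.5 km
Leg 2 bearing: y=sinΔλ·cosφ2=-0.77282383, x=cosφ1·sinφ2-sinφ1·cosφ2·cosΔλ=0.63426868; θ=atan2(y, x)=-50.6237° <0 so +360° → 309.3763° ≈ 309.4°
Leg 3: φ1=0.5779204, φ2=1.0285382, Δφ=0.4506178, Δλ=-5.3838346 rad; a=sin²(Δφ/2)+cosφ1·cosφ2·sin²(Δλ/2)=0.1315827686; c=2·atan2(√a, √(1-a))=0.742420234; dist=6371·c=4729.959 ≈ 4730.0 km; running total=27843.5 km
Leg 3 bearing: y=sinΔλ·cosφ2=0.40404429, x=cosφ1·sinφ2-sinφ1·cosφ2·cosΔλ=0.54205460; θ=atan2(y, x)=36.7006° ≈ 36.7°
Leg 4: φ1=1.0285382, φ2=0.5075365, Δφ=-0.5210017, Δλ=0.8479665 rad; a=sin²(Δφ/2)+cosφ1·cosφ2·sin²(Δλ/2)=0.1426721110; c=2·atan2(√a, √(1-a))=0.774664458; dist=6371·c=4935.387 ≈ 4935.4 km; running total=32778.9 km
Leg 4 bearing: y=sinΔλ·cosφ2=0.65540309, x=cosφ1·sinφ2-sinφ1·cosφ2·cosΔλ=-0.24436430; θ=atan2(y, x)=110.4478° ≈ 110.4°
Leg 5: φ1=0.5075365, φ2=-1.3018009, Δφ=-1.8093375, Δλ=3.7576084 rad; a=sin²(Δφ/2)+cosφ1·cosφ2·sin²(Δλ/2)=0.8290584316; c=2·atan2(√a, √(1-a))=2.289111220; dist=6371·c=14583.928 ≈ 14583.9 km; running total=47362.8 km
Leg 5 bearing: y=sinΔλ·cosφ2=-0.15355467, x=cosφ1·sinφ2-sinφ1·cosφ2·cosΔλ=-0.73709101; θ=atan2(y, x)=-168.2322° <0 so +360° → 191.7678° ≈ 191.8°

Leg 1: dist=13240.6 km, bearing=288.1°
Leg 2: dist=9872.9 km, bearing=309.4°
Leg 3: dist=4730.0 km, bearing=36.7°
Leg 4: dist=4935.4 km, bearing=110.4°
Leg 5: dist=14583.9 km, bearing=191.8°
Total: 47362.8 km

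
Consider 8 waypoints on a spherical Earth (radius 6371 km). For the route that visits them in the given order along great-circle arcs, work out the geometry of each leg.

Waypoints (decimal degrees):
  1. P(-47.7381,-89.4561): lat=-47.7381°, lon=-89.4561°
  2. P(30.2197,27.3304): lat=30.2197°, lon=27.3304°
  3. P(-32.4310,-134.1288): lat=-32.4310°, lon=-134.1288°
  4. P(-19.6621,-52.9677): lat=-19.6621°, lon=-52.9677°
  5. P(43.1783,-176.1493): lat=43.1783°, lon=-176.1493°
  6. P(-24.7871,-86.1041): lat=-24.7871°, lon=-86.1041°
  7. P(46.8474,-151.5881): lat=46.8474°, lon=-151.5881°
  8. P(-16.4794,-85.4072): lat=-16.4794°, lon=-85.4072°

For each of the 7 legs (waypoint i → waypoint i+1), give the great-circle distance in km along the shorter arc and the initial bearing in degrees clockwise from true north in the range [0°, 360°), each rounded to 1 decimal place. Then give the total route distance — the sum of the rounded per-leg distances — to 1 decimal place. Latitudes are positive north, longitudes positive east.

Leg 1: dist=14385.8 km, bearing=86.3°
Leg 2: dist=18239.2 km, bearing=257.3°
Leg 3: dist=8049.1 km, bearing=102.5°
Leg 4: dist=14155.8 km, bearing=309.9°
Leg 5: dist=11864.8 km, bearing=108.6°
Leg 6: dist=10314.8 km, bearing=321.5°
Leg 7: dist=9638.3 km, bearing=118.5°
Total: 86647.8 km

Leg 1: φ1=-0.8331870, φ2=0.5274333, Δφ=1.3606203, Δλ=2.0383089 rad; a=sin²(Δφ/2)+cosφ1·cosφ2·sin²(Δλ/2)=0.8171943300; c=2·atan2(√a, √(1-a))=2.258013738; dist=6371·c=14385.806 ≈ 14385.8 km; running total=14385.8 km
Leg 1 bearing: y=sinΔλ·cosφ2=0.77137679, x=cosφ1·sinφ2-sinφ1·cosφ2·cosΔλ=0.05028797; θ=atan2(y, x)=86.2700° ≈ 86.3°
Leg 2: φ1=0.5274333, φ2=-0.5660277, Δφ=-1.0934610, Δλ=-2.8179946 rad; a=sin²(Δφ/2)+cosφ1·cosφ2·sin²(Δλ/2)=0.9807005038; c=2·atan2(√a, √(1-a))=2.862845836; dist=6371·c=18239.191 ≈ 18239.2 km; running total=32625.0 km
Leg 2 bearing: y=sinΔλ·cosφ2=-0.26838706, x=cosφ1·sinφ2-sinφ1·cosφ2·cosΔλ=-0.06063405; θ=atan2(y, x)=-102.7306° <0 so +360° → 257.2694° ≈ 257.3°
Leg 3: φ1=-0.5660277, φ2=-0.3431684, Δφ=0.2228593, Δλ=1.4165284 rad; a=sin²(Δφ/2)+cosφ1·cosφ2·sin²(Δλ/2)=0.3487125911; c=2·atan2(√a, √(1-a))=1.263403381; dist=6371·c=8049.143 ≈ 8049.1 km; running total=40674.1 km
Leg 3 bearing: y=sinΔλ·cosφ2=0.93051004, x=cosφ1·sinφ2-sinφ1·cosφ2·cosΔλ=-0.20639657; θ=atan2(y, x)=102.5063° ≈ 102.5°
Leg 4: φ1=-0.3431684, φ2=0.7536035, Δφ=1.0967719, Δλ=-2.1499245 rad; a=sin²(Δφ/2)+cosφ1·cosφ2·sin²(Δλ/2)=0.8030351719; c=2·atan2(√a, √(1-a))=2.221907154; dist=6371·c=14155.770 ≈ 14155.8 km; running total=54829.9 km
Leg 4 bearing: y=sinΔλ·cosφ2=-0.61032003, x=cosφ1·sinφ2-sinφ1·cosφ2·cosΔλ=0.51008646; θ=atan2(y, x)=-50.1122° <0 so +360° → 309.8878° ≈ 309.9°
Leg 5: φ1=0.7536035, φ2=-0.4326165, Δφ=-1.1862200, Δλ=1.5715852 rad; a=sin²(Δφ/2)+cosφ1·cosφ2·sin²(Δλ/2)=0.6437006511; c=2·atan2(√a, √(1-a))=1.862308890; dist=6371·c=11864.770 ≈ 11864.8 km; running total=66694.7 km
Leg 5 bearing: y=sinΔλ·cosφ2=0.90787161, x=cosφ1·sinφ2-sinφ1·cosφ2·cosΔλ=-0.30523700; θ=atan2(y, x)=108.5832° ≈ 108.6°
Leg 6: φ1=-0.4326165, φ2=0.8176414, Δφ=1.2502579, Δλ=-1.1429114 rad; a=sin²(Δφ/2)+cosφ1·cosφ2·sin²(Δλ/2)=0.5241005455; c=2·atan2(√a, √(1-a))=1.619016102; dist=6371·c=10314.752 ≈ 10314.8 km; running total=77009.5 km
Leg 6 bearing: y=sinΔλ·cosφ2=-0.62228315, x=cosφ1·sinφ2-sinφ1·cosφ2·cosΔλ=0.78130682; θ=atan2(y, x)=-38.5361° <0 so +360° → 321.4639° ≈ 321.5°
Leg 7: φ1=0.8176414, φ2=-0.2876198, Δφ=-1.1052612, Δλ=1.1550746 rad; a=sin²(Δφ/2)+cosφ1·cosφ2·sin²(Δλ/2)=0.4710414454; c=2·atan2(√a, √(1-a))=1.512846789; dist=6371·c=9638.347 ≈ 9638.3 km; running total=86647.8 km
Leg 7 bearing: y=sinΔλ·cosφ2=0.87724571, x=cosφ1·sinφ2-sinφ1·cosφ2·cosΔλ=-0.47653496; θ=atan2(y, x)=118.5116° ≈ 118.5°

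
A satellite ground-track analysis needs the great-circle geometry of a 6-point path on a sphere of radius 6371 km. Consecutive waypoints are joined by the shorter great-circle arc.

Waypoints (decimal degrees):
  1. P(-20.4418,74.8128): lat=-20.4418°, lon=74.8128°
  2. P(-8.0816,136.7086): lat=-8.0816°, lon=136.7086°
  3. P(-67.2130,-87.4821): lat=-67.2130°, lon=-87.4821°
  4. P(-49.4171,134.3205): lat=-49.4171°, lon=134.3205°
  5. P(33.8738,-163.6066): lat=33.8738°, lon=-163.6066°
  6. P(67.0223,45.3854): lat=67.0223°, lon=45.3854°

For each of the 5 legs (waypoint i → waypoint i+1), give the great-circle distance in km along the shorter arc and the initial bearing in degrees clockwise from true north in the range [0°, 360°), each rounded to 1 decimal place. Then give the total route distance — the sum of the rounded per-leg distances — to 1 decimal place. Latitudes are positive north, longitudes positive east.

Leg 1: dist=6773.3 km, bearing=88.0°
Leg 2: dist=10936.8 km, bearing=164.2°
Leg 3: dist=6580.3 km, bearing=210.3°
Leg 4: dist=11098.0 km, bearing=48.1°
Leg 5: dist=8531.3 km, bearing=348.8°
Total: 43919.7 km

Leg 1: φ1=-0.3567767, φ2=-0.1410505, Δφ=0.2157262, Δλ=1.0802855 rad; a=sin²(Δφ/2)+cosφ1·cosφ2·sin²(Δλ/2)=0.2569362771; c=2·atan2(√a, √(1-a))=1.063143472; dist=6371·c=6773.287 ≈ 6773.3 km; running total=6773.3 km
Leg 1 bearing: y=sinΔλ·cosφ2=0.87333215, x=cosφ1·sinφ2-sinφ1·cosφ2·cosΔλ=0.03116186; θ=atan2(y, x)=87.9565° ≈ 88.0°
Leg 2: φ1=-0.1410505, φ2=-1.1730882, Δφ=-1.0320376, Δλ=-3.9128659 rad; a=sin²(Δφ/2)+cosφ1·cosφ2·sin²(Δλ/2)=0.5726695161; c=2·atan2(√a, √(1-a))=1.716651961; dist=6371·c=10936.790 ≈ 10936.8 km; running total=17710.1 km
Leg 2 bearing: y=sinΔλ·cosφ2=0.26997144, x=cosφ1·sinφ2-sinφ1·cosφ2·cosΔλ=-0.95183611; θ=atan2(y, x)=164.1650° ≈ 164.2°
Leg 3: φ1=-1.1730882, φ2=-0.8624911, Δφ=0.3105970, Δλ=3.8711857 rad; a=sin²(Δφ/2)+cosφ1·cosφ2·sin²(Δλ/2)=0.2438167144; c=2·atan2(√a, √(1-a))=1.032858016; dist=6371·c=6580.338 ≈ 6580.3 km; running total=24290.4 km
Leg 3 bearing: y=sinΔλ·cosφ2=-0.43363309, x=cosφ1·sinφ2-sinφ1·cosφ2·cosΔλ=-0.74124411; θ=atan2(y, x)=-149.6721° <0 so +360° → 210.3279° ≈ 210.3°
Leg 4: φ1=-0.8624911, φ2=0.5912093, Δφ=1.4537004, Δλ=-5.1998088 rad; a=sin²(Δφ/2)+cosφ1·cosφ2·sin²(Δλ/2)=0.5851659824; c=2·atan2(√a, √(1-a))=1.741962874; dist=6371·c=11098.045 ≈ 11098.0 km; running total=35388.4 km
Leg 4 bearing: y=sinΔλ·cosφ2=0.73357781, x=cosφ1·sinφ2-sinφ1·cosφ2·cosΔλ=0.65791384; θ=atan2(y, x)=48.1125° ≈ 48.1°
Leg 5: φ1=0.5912093, φ2=1.1697598, Δφ=0.5785505, Δλ=3.6475985 rad; a=sin²(Δφ/2)+cosφ1·cosφ2·sin²(Δλ/2)=0.3851779273; c=2·atan2(√a, √(1-a))=1.339084286; dist=6371·c=8531.306 ≈ 8531.3 km; running total=43919.7 km
Leg 5 bearing: y=sinΔλ·cosφ2=-0.18920883, x=cosφ1·sinφ2-sinφ1·cosφ2·cosΔλ=0.95470602; θ=atan2(y, x)=-11.2099° <0 so +360° → 348.7901° ≈ 348.8°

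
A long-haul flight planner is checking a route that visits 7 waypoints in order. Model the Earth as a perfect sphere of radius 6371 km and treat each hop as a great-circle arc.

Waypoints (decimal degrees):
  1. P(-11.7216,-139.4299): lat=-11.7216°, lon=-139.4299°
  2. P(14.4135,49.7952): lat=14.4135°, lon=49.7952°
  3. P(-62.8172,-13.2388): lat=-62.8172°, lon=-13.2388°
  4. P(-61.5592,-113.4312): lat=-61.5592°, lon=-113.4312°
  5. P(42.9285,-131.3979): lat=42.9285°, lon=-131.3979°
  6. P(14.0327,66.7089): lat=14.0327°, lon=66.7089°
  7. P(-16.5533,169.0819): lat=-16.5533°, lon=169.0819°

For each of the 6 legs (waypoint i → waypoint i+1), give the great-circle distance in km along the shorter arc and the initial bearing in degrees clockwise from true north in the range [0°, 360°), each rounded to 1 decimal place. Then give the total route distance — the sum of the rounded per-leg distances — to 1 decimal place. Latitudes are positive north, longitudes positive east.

Leg 1: φ1=-0.2045805, φ2=0.2515630, Δφ=0.4561435, Δλ=3.3026010 rad; a=sin²(Δφ/2)+cosφ1·cosφ2·sin²(Δλ/2)=0.9933154918; c=2·atan2(√a, √(1-a))=2.977892248; dist=6371·c=18972.152 ≈ 18972.2 km; running total=18972.2 km
Leg 1 bearing: y=sinΔλ·cosφ2=-0.15526767, x=cosφ1·sinφ2-sinφ1·cosφ2·cosΔλ=0.04951013; θ=atan2(y, x)=-72.3141° <0 so +360° → 287.6859° ≈ 287.7°
Leg 2: φ1=0.2515630, φ2=-1.0963670, Δφ=-1.3479300, Δλ=-1.1001508 rad; a=sin²(Δφ/2)+cosφ1·cosφ2·sin²(Δλ/2)=0.5103954869; c=2·atan2(√a, √(1-a))=1.591588799; dist=6371·c=10140.012 ≈ 10140.0 km; running total=29112.2 km
Leg 2 bearing: y=sinΔλ·cosφ2=-0.40716232, x=cosφ1·sinφ2-sinφ1·cosφ2·cosΔλ=-0.91311915; θ=atan2(y, x)=-155.9678° <0 so +360° → 204.0322° ≈ 204.0°
Leg 3: φ1=-1.0963670, φ2=-1.0744107, Δφ=0.0219562, Δλ=-1.7486873 rad; a=sin²(Δφ/2)+cosφ1·cosφ2·sin²(Δλ/2)=0.1281530861; c=2·atan2(√a, √(1-a))=0.732217441; dist=6371·c=4664.957 ≈ 4665.0 km; running total=33777.2 km
Leg 3 bearing: y=sinΔλ·cosφ2=-0.46873481, x=cosφ1·sinφ2-sinφ1·cosφ2·cosΔλ=-0.47666253; θ=atan2(y, x)=-135.4804° <0 so +360° → 224.5196° ≈ 224.5°
Leg 4: φ1=-1.0744107, φ2=0.7492437, Δφ=1.8236544, Δλ=-0.3135781 rad; a=sin²(Δφ/2)+cosφ1·cosφ2·sin²(Δλ/2)=0.6335883990; c=2·atan2(√a, √(1-a))=1.841258459; dist=6371·c=11730.658 ≈ 11730.7 km; running total=45507.9 km
Leg 4 bearing: y=sinΔλ·cosφ2=-0.22585878, x=cosφ1·sinφ2-sinφ1·cosφ2·cosΔλ=0.93680541; θ=atan2(y, x)=-13.5550° <0 so +360° → 346.4450° ≈ 346.4°
Leg 5: φ1=0.7492437, φ2=0.2449168, Δφ=-0.5043268, Δλ=3.4576159 rad; a=sin²(Δφ/2)+cosφ1·cosφ2·sin²(Δλ/2)=0.7550146662; c=2·atan2(√a, √(1-a))=2.106015218; dist=6371·c=13417.423 ≈ 13417.4 km; running total=58925.3 km
Leg 5 bearing: y=sinΔλ·cosφ2=-0.30151451, x=cosφ1·sinφ2-sinφ1·cosφ2·cosΔλ=0.80557997; θ=atan2(y, x)=-20.5200° <0 so +360° → 339.4800° ≈ 339.5°
Leg 6: φ1=0.2449168, φ2=-0.2889096, Δφ=-0.5338264, Δλ=1.7867459 rad; a=sin²(Δφ/2)+cosφ1·cosφ2·sin²(Δλ/2)=0.6341740063; c=2·atan2(√a, √(1-a))=1.842474062; dist=6371·c=11738.402 ≈ 11738.4 km; running total=70663.7 km
Leg 6 bearing: y=sinΔλ·cosφ2=0.93629110, x=cosφ1·sinφ2-sinφ1·cosφ2·cosΔλ=-0.22660168; θ=atan2(y, x)=103.6051° ≈ 103.6°

Leg 1: dist=18972.2 km, bearing=287.7°
Leg 2: dist=10140.0 km, bearing=204.0°
Leg 3: dist=4665.0 km, bearing=224.5°
Leg 4: dist=11730.7 km, bearing=346.4°
Leg 5: dist=13417.4 km, bearing=339.5°
Leg 6: dist=11738.4 km, bearing=103.6°
Total: 70663.7 km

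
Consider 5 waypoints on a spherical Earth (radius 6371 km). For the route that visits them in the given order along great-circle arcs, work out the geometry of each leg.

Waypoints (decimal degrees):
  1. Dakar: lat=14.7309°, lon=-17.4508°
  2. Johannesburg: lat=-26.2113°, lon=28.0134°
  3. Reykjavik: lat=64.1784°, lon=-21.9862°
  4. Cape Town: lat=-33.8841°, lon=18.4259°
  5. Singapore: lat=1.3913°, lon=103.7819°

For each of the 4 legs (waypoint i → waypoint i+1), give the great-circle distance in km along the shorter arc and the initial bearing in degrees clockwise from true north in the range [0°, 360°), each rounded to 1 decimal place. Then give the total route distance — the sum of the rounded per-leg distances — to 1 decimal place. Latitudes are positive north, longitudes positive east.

Leg 1: φ1=0.2571027, φ2=-0.4574735, Δφ=-0.7145762, Δλ=0.7935000 rad; a=sin²(Δφ/2)+cosφ1·cosφ2·sin²(Δλ/2)=0.2518790147; c=2·atan2(√a, √(1-a))=1.051531541; dist=6371·c=6699.307 ≈ 6699.3 km; running total=6699.3 km
Leg 1 bearing: y=sinΔλ·cosφ2=0.63951478, x=cosφ1·sinφ2-sinφ1·cosφ2·cosΔλ=-0.58716672; θ=atan2(y, x)=132.5564° ≈ 132.6°
Leg 2: φ1=-0.4574735, φ2=1.1201244, Δφ=1.5775979, Δλ=-0.8726576 rad; a=sin²(Δφ/2)+cosφ1·cosφ2·sin²(Δλ/2)=0.5731956684; c=2·atan2(√a, √(1-a))=1.717715643; dist=6371·c=10943.566 ≈ 10943.6 km; running total=17642.9 km
Leg 2 bearing: y=sinΔλ·cosφ2=-0.33366439, x=cosφ1·sinφ2-sinφ1·cosφ2·cosΔλ=0.93125595; θ=atan2(y, x)=-19.7124° <0 so +360° → 340.2876° ≈ 340.3°
Leg 3: φ1=1.1201244, φ2=-0.5913891, Δφ=-1.7115135, Δλ=0.7053242 rad; a=sin²(Δφ/2)+cosφ1·cosφ2·sin²(Δλ/2)=0.6132647931; c=2·atan2(√a, √(1-a))=1.799309487; dist=6371·c=11463.401 ≈ 11463.4 km; running total=29106.3 km
Leg 3 bearing: y=sinΔλ·cosφ2=0.53818127, x=cosφ1·sinφ2-sinφ1·cosφ2·cosΔλ=-0.81181603; θ=atan2(y, x)=146.4582° ≈ 146.5°
Leg 4: φ1=-0.5913891, φ2=0.0242828, Δφ=0.6156719, Δλ=1.4897432 rad; a=sin²(Δφ/2)+cosφ1·cosφ2·sin²(Δλ/2)=0.4731712665; c=2·atan2(√a, √(1-a))=1.517113079; dist=6371·c=9665.527 ≈ 9665.5 km; running total=38771.8 km
Leg 4 bearing: y=sinΔλ·cosφ2=0.99642315, x=cosφ1·sinφ2-sinφ1·cosφ2·cosΔλ=0.06528229; θ=atan2(y, x)=86.2515° ≈ 86.3°

Leg 1: dist=6699.3 km, bearing=132.6°
Leg 2: dist=10943.6 km, bearing=340.3°
Leg 3: dist=11463.4 km, bearing=146.5°
Leg 4: dist=9665.5 km, bearing=86.3°
Total: 38771.8 km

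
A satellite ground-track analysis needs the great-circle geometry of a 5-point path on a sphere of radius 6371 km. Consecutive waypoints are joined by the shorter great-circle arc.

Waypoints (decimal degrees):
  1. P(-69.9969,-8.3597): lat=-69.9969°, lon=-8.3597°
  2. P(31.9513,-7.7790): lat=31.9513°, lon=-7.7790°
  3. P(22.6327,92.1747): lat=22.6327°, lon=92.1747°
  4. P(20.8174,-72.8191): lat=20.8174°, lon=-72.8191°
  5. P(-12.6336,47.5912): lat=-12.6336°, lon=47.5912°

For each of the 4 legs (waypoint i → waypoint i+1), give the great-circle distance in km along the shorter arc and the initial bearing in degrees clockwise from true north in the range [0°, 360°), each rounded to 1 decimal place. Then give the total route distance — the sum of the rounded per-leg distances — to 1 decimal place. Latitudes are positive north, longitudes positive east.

Leg 1: φ1=-1.2216764, φ2=0.5576554, Δφ=1.7793318, Δλ=0.0101351 rad; a=sin²(Δφ/2)+cosφ1·cosφ2·sin²(Δλ/2)=0.6035210944; c=2·atan2(√a, √(1-a))=1.779346994; dist=6371·c=11336.220 ≈ 11336.2 km; running total=11336.2 km
Leg 1 bearing: y=sinΔλ·cosφ2=0.00859949, x=cosφ1·sinφ2-sinφ1·cosφ2·cosΔλ=0.97829422; θ=atan2(y, x)=0.5036° ≈ 0.5°
Leg 2: φ1=0.5576554, φ2=0.3950151, Δφ=-0.1626403, Δλ=1.7445212 rad; a=sin²(Δφ/2)+cosφ1·cosφ2·sin²(Δλ/2)=0.4658615545; c=2·atan2(√a, √(1-a))=1.502466276; dist=6371·c=9572.213 ≈ 9572.2 km; running total=20908.4 km
Leg 2 bearing: y=sinΔλ·cosφ2=0.90909766, x=cosφ1·sinφ2-sinφ1·cosφ2·cosΔλ=0.41094977; θ=atan2(y, x)=65.6751° ≈ 65.7°
Leg 3: φ1=0.3950151, φ2=0.3633322, Δφ=-0.0316830, Δλ=-2.8796851 rad; a=sin²(Δφ/2)+cosφ1·cosφ2·sin²(Δλ/2)=0.8482762089; c=2·atan2(√a, √(1-a))=2.341377593; dist=6371·c=14916.917 ≈ 14916.9 km; running total=35825.3 km
Leg 3 bearing: y=sinΔλ·cosφ2=-0.24202046, x=cosφ1·sinφ2-sinφ1·cosφ2·cosΔλ=0.67545601; θ=atan2(y, x)=-19.7129° <0 so +360° → 340.2871° ≈ 340.3°
Leg 4: φ1=0.3633322, φ2=-0.2204979, Δφ=-0.5838301, Δλ=2.1015562 rad; a=sin²(Δφ/2)+cosφ1·cosφ2·sin²(Δλ/2)=0.7697088683; c=2·atan2(√a, √(1-a))=2.140541790; dist=6371·c=13637.392 ≈ 13637.4 km; running total=49462.7 km
Leg 4 bearing: y=sinΔλ·cosφ2=0.84154228, x=cosφ1·sinφ2-sinφ1·cosφ2·cosΔλ=-0.02889791; θ=atan2(y, x)=91.9667° ≈ 92.0°

Leg 1: dist=11336.2 km, bearing=0.5°
Leg 2: dist=9572.2 km, bearing=65.7°
Leg 3: dist=14916.9 km, bearing=340.3°
Leg 4: dist=13637.4 km, bearing=92.0°
Total: 49462.7 km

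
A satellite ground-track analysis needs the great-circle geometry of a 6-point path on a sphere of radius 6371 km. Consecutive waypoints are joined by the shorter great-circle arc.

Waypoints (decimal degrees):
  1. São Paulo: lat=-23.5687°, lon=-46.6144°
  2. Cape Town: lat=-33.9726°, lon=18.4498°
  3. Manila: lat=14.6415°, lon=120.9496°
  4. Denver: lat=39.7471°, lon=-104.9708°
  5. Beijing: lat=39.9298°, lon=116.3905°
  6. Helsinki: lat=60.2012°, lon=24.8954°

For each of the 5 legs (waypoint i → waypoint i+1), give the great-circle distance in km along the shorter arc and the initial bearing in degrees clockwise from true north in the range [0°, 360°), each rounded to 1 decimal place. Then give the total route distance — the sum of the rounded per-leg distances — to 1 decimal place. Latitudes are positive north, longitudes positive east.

Leg 1: dist=6343.7 km, bearing=116.3°
Leg 2: dist=12048.6 km, bearing=84.4°
Leg 3: dist=12325.7 km, bearing=36.2°
Leg 4: dist=10212.3 km, bearing=329.5°
Leg 5: dist=6319.9 km, bearing=323.6°
Total: 47250.2 km

Leg 1: φ1=-0.4113514, φ2=-0.5929337, Δφ=-0.1815823, Δλ=1.1355845 rad; a=sin²(Δφ/2)+cosφ1·cosφ2·sin²(Δλ/2)=0.2280477214; c=2·atan2(√a, √(1-a))=0.995713189; dist=6371·c=6343.689 ≈ 6343.7 km; running total=6343.7 km
Leg 1 bearing: y=sinΔλ·cosφ2=0.75199772, x=cosφ1·sinφ2-sinφ1·cosφ2·cosΔλ=-0.37238052; θ=atan2(y, x)=116.3441° ≈ 116.3°
Leg 2: φ1=-0.5929337, φ2=0.2555424, Δφ=0.8484761, Δλ=1.7889590 rad; a=sin²(Δφ/2)+cosφ1·cosφ2·sin²(Δλ/2)=0.6574549681; c=2·atan2(√a, √(1-a))=1.891158088; dist=6371·c=12048.568 ≈ 12048.6 km; running total=18392.3 km
Leg 2 bearing: y=sinΔλ·cosφ2=0.94459283, x=cosφ1·sinφ2-sinφ1·cosφ2·cosΔλ=0.09260730; θ=atan2(y, x)=84.4007° ≈ 84.4°
Leg 3: φ1=0.2555424, φ2=0.6937178, Δφ=0.4381754, Δλ=-3.9430548 rad; a=sin²(Δφ/2)+cosφ1·cosφ2·sin²(Δλ/2)=0.6779410966; c=2·atan2(√a, √(1-a))=1.934654220; dist=6371·c=12325.682 ≈ 12325.7 km; running total=30718.0 km
Leg 3 bearing: y=sinΔλ·cosφ2=0.55233925, x=cosφ1·sinφ2-sinφ1·cosφ2·cosΔλ=0.75383633; θ=atan2(y, x)=36.2304° ≈ 36.2°
Leg 4: φ1=0.6937178, φ2=0.6969065, Δφ=0.0031887, Δλ=3.8634835 rad; a=sin²(Δφ/2)+cosφ1·cosφ2·sin²(Δλ/2)=0.5160641981; c=2·atan2(√a, √(1-a))=1.602930253; dist=6371·c=10212.269 ≈ 10212.3 km; running total=40930.3 km
Leg 4 bearing: y=sinΔλ·cosφ2=-0.50672608, x=cosφ1·sinφ2-sinφ1·cosφ2·cosΔλ=0.86150824; θ=atan2(y, x)=-30.4634° <0 so +360° → 329.5366° ≈ 329.5°
Leg 5: φ1=0.6969065, φ2=1.0507092, Δφ=0.3538027, Δλ=-1.5968907 rad; a=sin²(Δφ/2)+cosφ1·cosφ2·sin²(Δλ/2)=0.2264811424; c=2·atan2(√a, √(1-a))=0.991974910; dist=6371·c=6319.872 ≈ 6319.9 km; running total=47250.2 km
Leg 5 bearing: y=sinΔλ·cosφ2=-0.49678660, x=cosφ1·sinφ2-sinφ1·cosφ2·cosΔλ=0.67376020; θ=atan2(y, x)=-36.4026° <0 so +360° → 323.5974° ≈ 323.6°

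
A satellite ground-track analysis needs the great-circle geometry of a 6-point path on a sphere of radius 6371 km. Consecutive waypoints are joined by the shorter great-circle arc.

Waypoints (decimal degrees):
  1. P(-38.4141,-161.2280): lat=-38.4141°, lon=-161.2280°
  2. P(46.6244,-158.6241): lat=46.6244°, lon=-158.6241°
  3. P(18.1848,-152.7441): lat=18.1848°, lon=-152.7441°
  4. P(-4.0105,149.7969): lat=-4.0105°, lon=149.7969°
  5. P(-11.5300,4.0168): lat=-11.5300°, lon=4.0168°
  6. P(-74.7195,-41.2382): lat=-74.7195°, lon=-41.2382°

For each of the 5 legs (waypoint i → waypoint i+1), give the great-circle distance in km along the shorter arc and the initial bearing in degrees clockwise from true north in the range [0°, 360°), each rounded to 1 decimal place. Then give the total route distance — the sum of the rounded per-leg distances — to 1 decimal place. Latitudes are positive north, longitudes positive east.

Leg 1: dist=9459.4 km, bearing=1.8°
Leg 2: dist=3208.0 km, bearing=168.4°
Leg 3: dist=6759.9 km, bearing=254.5°
Leg 4: dist=15854.5 km, bearing=245.1°
Leg 5: dist=7561.3 km, bearing=191.6°
Total: 42843.1 km

Leg 1: φ1=-0.6704525, φ2=0.8137493, Δφ=1.4842018, Δλ=0.0454466 rad; a=sin²(Δφ/2)+cosφ1·cosφ2·sin²(Δλ/2)=0.4570346449; c=2·atan2(√a, √(1-a))=1.484759510; dist=6371·c=9459.403 ≈ 9459.4 km; running total=9459.4 km
Leg 1 bearing: y=sinΔλ·cosφ2=0.03120100, x=cosφ1·sinφ2-sinφ1·cosφ2·cosΔλ=0.99581244; θ=atan2(y, x)=1.7946° ≈ 1.8°
Leg 2: φ1=0.8137493, φ2=0.3173846, Δφ=-0.4963647, Δλ=0.1026254 rad; a=sin²(Δφ/2)+cosφ1·cosφ2·sin²(Δλ/2)=0.0620566409; c=2·atan2(√a, √(1-a))=0.503525870; dist=6371·c=3207.963 ≈ 3208.0 km; running total=12667.4 km
Leg 2 bearing: y=sinΔλ·cosφ2=0.09732867, x=cosφ1·sinφ2-sinφ1·cosφ2·cosΔλ=-0.47259876; θ=atan2(y, x)=168.3630° ≈ 168.4°
Leg 3: φ1=0.3173846, φ2=-0.0699964, Δφ=-0.3873811, Δλ=5.2803366 rad; a=sin²(Δφ/2)+cosφ1·cosφ2·sin²(Δλ/2)=0.2560204494; c=2·atan2(√a, √(1-a))=1.061046263; dist=6371·c=6759.926 ≈ 6759.9 km; running total=19427.3 km
Leg 3 bearing: y=sinΔλ·cosφ2=-0.84094243, x=cosφ1·sinφ2-sinφ1·cosφ2·cosΔλ=-0.23390541; θ=atan2(y, x)=-105.5437° <0 so +360° → 254.4563° ≈ 254.5°
Leg 4: φ1=-0.0699964, φ2=-0.2012365, Δφ=-0.1312400, Δλ=-2.5443427 rad; a=sin²(Δφ/2)+cosφ1·cosφ2·sin²(Δλ/2)=0.8971176987; c=2·atan2(√a, √(1-a))=2.488544492; dist=6371·c=15854.517 ≈ 15854.5 km; running total=35281.8 km
Leg 4 bearing: y=sinΔλ·cosφ2=-0.55102207, x=cosφ1·sinφ2-sinφ1·cosφ2·cosΔλ=-0.25605627; θ=atan2(y, x)=-114.9240° <0 so +360° → 245.0760° ≈ 245.1°
Leg 5: φ1=-0.2012365, φ2=-1.3041013, Δφ=-1.1028648, Δλ=-0.7898488 rad; a=sin²(Δφ/2)+cosφ1·cosφ2·sin²(Δλ/2)=0.3127030650; c=2·atan2(√a, √(1-a))=1.186837614; dist=6371·c=7561.342 ≈ 7561.3 km; running total=42843.1 km
Leg 5 bearing: y=sinΔλ·cosφ2=-0.18718182, x=cosφ1·sinφ2-sinφ1·cosφ2·cosΔλ=-0.90809823; θ=atan2(y, x)=-168.3530° <0 so +360° → 191.6470° ≈ 191.6°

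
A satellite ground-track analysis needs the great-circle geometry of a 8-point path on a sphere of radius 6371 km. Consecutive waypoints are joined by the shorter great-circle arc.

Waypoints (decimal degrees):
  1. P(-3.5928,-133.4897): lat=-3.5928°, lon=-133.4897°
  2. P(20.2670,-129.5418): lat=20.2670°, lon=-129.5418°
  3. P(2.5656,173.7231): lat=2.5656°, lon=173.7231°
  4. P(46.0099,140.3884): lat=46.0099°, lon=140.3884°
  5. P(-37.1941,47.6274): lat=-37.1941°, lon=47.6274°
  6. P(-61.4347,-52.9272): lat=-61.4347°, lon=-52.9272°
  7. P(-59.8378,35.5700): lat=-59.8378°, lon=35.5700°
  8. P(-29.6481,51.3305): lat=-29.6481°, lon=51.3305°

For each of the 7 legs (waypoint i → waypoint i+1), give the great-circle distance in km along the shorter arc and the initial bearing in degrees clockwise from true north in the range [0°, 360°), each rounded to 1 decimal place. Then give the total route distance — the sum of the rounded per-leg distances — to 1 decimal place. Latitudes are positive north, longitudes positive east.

Leg 1: dist=2687.9 km, bearing=9.1°
Leg 2: dist=6452.1 km, bearing=260.0°
Leg 3: dist=5812.6 km, bearing=331.1°
Leg 4: dist=13064.2 km, bearing=243.8°
Leg 5: dist=6953.9 km, bearing=212.0°
Leg 6: dist=4451.6 km, bearing=128.7°
Leg 7: dist=3559.4 km, bearing=26.4°
Total: 42981.7 km

Leg 1: φ1=-0.0627062, φ2=0.3537259, Δφ=0.4164321, Δλ=0.0689039 rad; a=sin²(Δφ/2)+cosφ1·cosφ2·sin²(Δλ/2)=0.0438418292; c=2·atan2(√a, √(1-a))=0.421890735; dist=6371·c=2687.866 ≈ 2687.9 km; running total=2687.9 km
Leg 1 bearing: y=sinΔλ·cosφ2=0.06458678, x=cosφ1·sinφ2-sinφ1·cosφ2·cosΔλ=0.40436053; θ=atan2(y, x)=9.0750° ≈ 9.1°
Leg 2: φ1=0.3537259, φ2=0.0447782, Δφ=-0.3089477, Δλ=5.2929710 rad; a=sin²(Δφ/2)+cosφ1·cosφ2·sin²(Δλ/2)=0.2352291896; c=2·atan2(√a, √(1-a))=1.012736213; dist=6371·c=6452.142 ≈ 6452.1 km; running total=9140.0 km
Leg 2 bearing: y=sinΔλ·cosφ2=-0.83530541, x=cosφ1·sinφ2-sinφ1·cosφ2·cosΔλ=-0.14781928; θ=atan2(y, x)=-100.0354° <0 so +360° → 259.9646° ≈ 260.0°
Leg 3: φ1=0.0447782, φ2=0.8030242, Δφ=0.7582461, Δλ=-0.5818003 rad; a=sin²(Δφ/2)+cosφ1·cosφ2·sin²(Δλ/2)=0.1940553362; c=2·atan2(√a, √(1-a))=0.912349235; dist=6371·c=5812.577 ≈ 5812.6 km; running total=14952.6 km
Leg 3 bearing: y=sinΔλ·cosφ2=-0.38166655, x=cosφ1·sinφ2-sinφ1·cosφ2·cosΔλ=0.69276410; θ=atan2(y, x)=-28.8518° <0 so +360° → 331.1482° ≈ 331.1°
Leg 4: φ1=0.8030242, φ2=-0.6491595, Δφ=-1.4521838, Δλ=-1.6189849 rad; a=sin²(Δφ/2)+cosφ1·cosφ2·sin²(Δλ/2)=0.7307881247; c=2·atan2(√a, √(1-a))=2.050567561; dist=6371·c=13064.166 ≈ 13064.2 km; running total=28016.8 km
Leg 4 bearing: y=sinΔλ·cosφ2=-0.79566745, x=cosφ1·sinφ2-sinφ1·cosφ2·cosΔλ=-0.39225077; θ=atan2(y, x)=-116.2425° <0 so +360° → 243.7575° ≈ 243.8°
Leg 5: φ1=-0.6491595, φ2=-1.0722378, Δφ=-0.4230783, Δλ=-1.7550088 rad; a=sin²(Δφ/2)+cosφ1·cosφ2·sin²(Δλ/2)=0.2694196214; c=2·atan2(√a, √(1-a))=1.091493406; dist=6371·c=6953.904 ≈ 6953.9 km; running total=34970.7 km
Leg 5 bearing: y=sinΔλ·cosφ2=-0.47006995, x=cosφ1·sinφ2-sinφ1·cosφ2·cosΔλ=-0.75257225; θ=atan2(y, x)=-148.0104° <0 so +360° → 211.9896° ≈ 212.0°
Leg 6: φ1=-1.0722378, φ2=-1.0443666, Δφ=0.0278712, Δλ=1.5445675 rad; a=sin²(Δφ/2)+cosφ1·cosφ2·sin²(Δλ/2)=0.1171694667; c=2·atan2(√a, √(1-a))=0.698727917; dist=6371·c=4451.596 ≈ 4451.6 km; running total=39422.3 km
Leg 6 bearing: y=sinΔλ·cosφ2=0.50227683, x=cosφ1·sinφ2-sinφ1·cosφ2·cosΔλ=-0.40184714; θ=atan2(y, x)=128.6616° ≈ 128.7°
Leg 7: φ1=-1.0443666, φ2=-0.5174570, Δφ=0.5269097, Δλ=0.2750726 rad; a=sin²(Δφ/2)+cosφ1·cosφ2·sin²(Δλ/2)=0.0760255723; c=2·atan2(√a, √(1-a))=0.558692608; dist=6371·c=3559.431 ≈ 3559.4 km; running total=42981.7 km
Leg 7 bearing: y=sinΔλ·cosφ2=0.23605674, x=cosφ1·sinφ2-sinφ1·cosφ2·cosΔλ=0.47461559; θ=atan2(y, x)=26.4441° ≈ 26.4°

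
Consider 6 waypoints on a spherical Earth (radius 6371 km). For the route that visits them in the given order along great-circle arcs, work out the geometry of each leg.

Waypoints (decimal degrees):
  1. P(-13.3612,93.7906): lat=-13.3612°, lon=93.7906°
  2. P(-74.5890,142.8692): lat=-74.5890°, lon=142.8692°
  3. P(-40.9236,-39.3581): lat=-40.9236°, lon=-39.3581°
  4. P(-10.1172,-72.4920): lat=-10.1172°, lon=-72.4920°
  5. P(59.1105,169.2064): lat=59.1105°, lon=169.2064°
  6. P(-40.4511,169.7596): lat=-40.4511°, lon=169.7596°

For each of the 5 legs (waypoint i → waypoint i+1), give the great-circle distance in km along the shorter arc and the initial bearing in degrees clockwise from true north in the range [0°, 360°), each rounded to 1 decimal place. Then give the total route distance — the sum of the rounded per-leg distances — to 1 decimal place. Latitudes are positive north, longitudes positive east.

Leg 1: dist=7440.3 km, bearing=167.4°
Leg 2: dist=7169.6 km, bearing=178.1°
Leg 3: dist=4719.4 km, bearing=307.1°
Leg 4: dist=12562.5 km, bearing=330.6°
Leg 5: dist=11070.9 km, bearing=179.6°
Total: 42962.7 km

Leg 1: φ1=-0.2331969, φ2=-1.3018236, Δφ=-1.0686267, Δλ=0.8565832 rad; a=sin²(Δφ/2)+cosφ1·cosφ2·sin²(Δλ/2)=0.3039323787; c=2·atan2(√a, √(1-a))=1.167844730; dist=6371·c=7440.339 ≈ 7440.3 km; running total=7440.3 km
Leg 1 bearing: y=sinΔλ·cosφ2=0.20079641, x=cosφ1·sinφ2-sinφ1·cosφ2·cosΔλ=-0.89772532; θ=atan2(y, x)=167.3920° ≈ 167.4°
Leg 2: φ1=-1.3018236, φ2=-0.7142516, Δφ=0.5875721, Δλ=-3.1804664 rad; a=sin²(Δφ/2)+cosφ1·cosφ2·sin²(Δλ/2)=0.2845693653; c=2·atan2(√a, √(1-a))=1.125349365; dist=6371·c=7169.601 ≈ 7169.6 km; running total=14609.9 km
Leg 2 bearing: y=sinΔλ·cosφ2=0.02936495, x=cosφ1·sinφ2-sinφ1·cosφ2·cosΔλ=-0.90194028; θ=atan2(y, x)=178.1352° ≈ 178.1°
Leg 3: φ1=-0.7142516, φ2=-0.1765785, Δφ=0.5376731, Δλ=-0.5782956 rad; a=sin²(Δφ/2)+cosφ1·cosφ2·sin²(Δλ/2)=0.1310241069; c=2·atan2(√a, √(1-a))=0.740766076; dist=6371·c=4719.421 ≈ 4719.4 km; running total=19329.3 km
Leg 3 bearing: y=sinΔλ·cosφ2=-0.53809819, x=cosφ1·sinφ2-sinφ1·cosφ2·cosΔλ=0.40728061; θ=atan2(y, x)=-52.8783° <0 so +360° → 307.1217° ≈ 307.1°
Leg 4: φ1=-0.1765785, φ2=1.0316728, Δφ=1.2082513, Δλ=4.2184329 rad; a=sin²(Δφ/2)+cosφ1·cosφ2·sin²(Δλ/2)=0.6951816466; c=2·atan2(√a, √(1-a))=1.971822487; dist=6371·c=12562.481 ≈ 12562.5 km; running total=31891.8 km
Leg 4 bearing: y=sinΔλ·cosφ2=-0.45201618, x=cosφ1·sinφ2-sinφ1·cosφ2·cosΔλ=0.80205852; θ=atan2(y, x)=-29.4043° <0 so +360° → 330.5957° ≈ 330.6°
Leg 5: φ1=1.0316728, φ2=-0.7060049, Δφ=-1.7376777, Δλ=0.0096552 rad; a=sin²(Δφ/2)+cosφ1·cosφ2·sin²(Δλ/2)=0.5830630488; c=2·atan2(√a, √(1-a))=1.737696194; dist=6371·c=11070.862 ≈ 11070.9 km; running total=42962.7 km
Leg 5 bearing: y=sinΔλ·cosφ2=0.00734708, x=cosφ1·sinφ2-sinφ1·cosφ2·cosΔλ=-0.98607715; θ=atan2(y, x)=179.5731° ≈ 179.6°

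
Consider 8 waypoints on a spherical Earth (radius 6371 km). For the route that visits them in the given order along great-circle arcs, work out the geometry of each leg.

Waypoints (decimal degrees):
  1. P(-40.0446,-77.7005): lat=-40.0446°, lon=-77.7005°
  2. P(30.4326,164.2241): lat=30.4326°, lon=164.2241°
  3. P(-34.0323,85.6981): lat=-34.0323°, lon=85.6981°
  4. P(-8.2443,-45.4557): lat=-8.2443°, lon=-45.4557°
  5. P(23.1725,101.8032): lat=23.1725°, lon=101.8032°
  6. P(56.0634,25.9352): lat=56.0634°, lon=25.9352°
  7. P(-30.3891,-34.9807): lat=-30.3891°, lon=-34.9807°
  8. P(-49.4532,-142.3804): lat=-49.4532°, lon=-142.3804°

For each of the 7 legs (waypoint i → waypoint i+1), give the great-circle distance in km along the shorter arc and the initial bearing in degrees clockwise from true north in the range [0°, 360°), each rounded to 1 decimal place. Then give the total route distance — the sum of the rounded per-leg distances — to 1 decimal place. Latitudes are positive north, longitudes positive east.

Leg 1: dist=14403.6 km, bearing=279.5°
Leg 2: dist=10911.1 km, bearing=235.1°
Leg 3: dist=13049.1 km, bearing=237.0°
Leg 4: dist=16151.6 km, bearing=60.7°
Leg 5: dist=7021.1 km, bearing=322.6°
Leg 6: dist=11197.0 km, bearing=230.1°
Leg 7: dist=8615.8 km, bearing=219.5°
Total: 81349.3 km

Leg 1: φ1=-0.6989101, φ2=0.5311491, Δφ=1.2300592, Δλ=4.2223808 rad; a=sin²(Δφ/2)+cosφ1·cosφ2·sin²(Δλ/2)=0.8182705365; c=2·atan2(√a, √(1-a))=2.260801371; dist=6371·c=14403.566 ≈ 14403.6 km; running total=14403.6 km
Leg 1 bearing: y=sinΔλ·cosφ2=-0.76076667, x=cosφ1·sinφ2-sinφ1·cosφ2·cosΔλ=0.12668676; θ=atan2(y, x)=-80.5456° <0 so +360° → 279.4544° ≈ 279.5°
Leg 2: φ1=0.5311491, φ2=-0.5939757, Δφ=-1.1251248, Δλ=-1.3705372 rad; a=sin²(Δφ/2)+cosφ1·cosφ2·sin²(Δλ/2)=0.5706709243; c=2·atan2(√a, √(1-a))=1.712613067; dist=6371·c=10911.058 ≈ 10911.1 km; running total=25314.7 km
Leg 2 bearing: y=sinΔλ·cosφ2=-0.81216025, x=cosφ1·sinφ2-sinφ1·cosφ2·cosΔλ=-0.56605495; θ=atan2(y, x)=-124.8755° <0 so +360° → 235.1245° ≈ 235.1°
Leg 3: φ1=-0.5939757, φ2=-0.1438902, Δφ=0.4500855, Δλ=-2.2890656 rad; a=sin²(Δφ/2)+cosφ1·cosφ2·sin²(Δλ/2)=0.7297397959; c=2·atan2(√a, √(1-a))=2.048205515; dist=6371·c=13049.117 ≈ 13049.1 km; running total=38363.8 km
Leg 3 bearing: y=sinΔλ·cosφ2=-0.74516459, x=cosφ1·sinφ2-sinφ1·cosφ2·cosΔλ=-0.48333036; θ=atan2(y, x)=-122.9683° <0 so +360° → 237.0317° ≈ 237.0°
Leg 4: φ1=-0.1438902, φ2=0.4044364, Δφ=0.5483266, Δλ=2.5701527 rad; a=sin²(Δφ/2)+cosφ1·cosφ2·sin²(Δλ/2)=0.9108496888; c=2·atan2(√a, √(1-a))=2.535182745; dist=6371·c=16151.649 ≈ 16151.6 km; running total=54515.4 km
Leg 4 bearing: y=sinΔλ·cosφ2=0.49721088, x=cosφ1·sinφ2-sinφ1·cosφ2·cosΔλ=0.27855247; θ=atan2(y, x)=60.7411° ≈ 60.7°
Leg 5: φ1=0.4044364, φ2=0.9784909, Δφ=0.5740545, Δλ=-1.3241464 rad; a=sin²(Δφ/2)+cosφ1·cosφ2·sin²(Δλ/2)=0.2741099325; c=2·atan2(√a, √(1-a))=1.102036616; dist=6371·c=7021.075 ≈ 7021.1 km; running total=61536.5 km
Leg 5 bearing: y=sinΔλ·cosφ2=-0.54137945, x=cosφ1·sinφ2-sinφ1·cosφ2·cosΔλ=0.70908603; θ=atan2(y, x)=-37.3613° <0 so +360° → 322.6387° ≈ 322.6°
Leg 6: φ1=0.9784909, φ2=-0.5303899, Δφ=-1.5088808, Δλ=-1.0631830 rad; a=sin²(Δφ/2)+cosφ1·cosφ2·sin²(Δλ/2)=0.5928040807; c=2·atan2(√a, √(1-a))=1.757487069; dist=6371·c=11196.950 ≈ 11197.0 km; running total=72733.5 km
Leg 6 bearing: y=sinΔλ·cosφ2=-0.75384098, x=cosφ1·sinφ2-sinφ1·cosφ2·cosΔλ=-0.63029627; θ=atan2(y, x)=-129.8994° <0 so +360° → 230.1006° ≈ 230.1°
Leg 7: φ1=-0.5303899, φ2=-0.8631212, Δφ=-0.3327313, Δλ=-1.8744784 rad; a=sin²(Δφ/2)+cosφ1·cosφ2·sin²(Δλ/2)=0.3916441296; c=2·atan2(√a, √(1-a))=1.352351428; dist=6371·c=8615.831 ≈ 8615.8 km; running total=81349.3 km
Leg 7 bearing: y=sinΔλ·cosφ2=-0.62032302, x=cosφ1·sinφ2-sinφ1·cosφ2·cosΔλ=-0.75381389; θ=atan2(y, x)=-140.5486° <0 so +360° → 219.4514° ≈ 219.5°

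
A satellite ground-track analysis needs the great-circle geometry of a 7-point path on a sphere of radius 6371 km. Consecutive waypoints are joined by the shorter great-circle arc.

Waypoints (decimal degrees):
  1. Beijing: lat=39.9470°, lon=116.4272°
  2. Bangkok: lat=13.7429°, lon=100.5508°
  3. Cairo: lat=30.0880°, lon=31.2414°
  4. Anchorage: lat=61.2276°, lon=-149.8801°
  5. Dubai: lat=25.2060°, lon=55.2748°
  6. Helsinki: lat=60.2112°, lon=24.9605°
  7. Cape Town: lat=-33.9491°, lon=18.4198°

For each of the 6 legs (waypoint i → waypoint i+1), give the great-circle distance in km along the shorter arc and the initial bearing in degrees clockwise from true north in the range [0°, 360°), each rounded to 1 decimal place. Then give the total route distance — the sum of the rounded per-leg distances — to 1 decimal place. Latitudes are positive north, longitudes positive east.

Leg 1: dist=3300.1 km, bearing=212.5°
Leg 2: dist=7273.7 km, bearing=297.1°
Leg 3: dist=9860.7 km, bearing=0.5°
Leg 4: dist=10140.7 km, bearing=337.4°
Leg 5: dist=4530.5 km, bearing=337.4°
Leg 6: dist=10487.3 km, bearing=185.4°
Total: 45593.0 km

Leg 1: φ1=0.6972067, φ2=0.2398589, Δφ=-0.4573478, Δλ=-0.2770955 rad; a=sin²(Δφ/2)+cosφ1·cosφ2·sin²(Δλ/2)=0.0655900781; c=2·atan2(√a, √(1-a))=0.517982550; dist=6371·c=3300.067 ≈ 3300.1 km; running total=3300.1 km
Leg 1 bearing: y=sinΔλ·cosφ2=-0.26573136, x=cosφ1·sinφ2-sinφ1·cosφ2·cosΔλ=-0.41777856; θ=atan2(y, x)=-147.5413° <0 so +360° → 212.4587° ≈ 212.5°
Leg 2: φ1=0.2398589, φ2=0.5251347, Δφ=0.2852758, Δλ=-1.2096772 rad; a=sin²(Δφ/2)+cosφ1·cosφ2·sin²(Δλ/2)=0.2919699577; c=2·atan2(√a, √(1-a))=1.141688057; dist=6371·c=7273.695 ≈ 7273.7 km; running total=10573.8 km
Leg 2 bearing: y=sinΔλ·cosφ2=-0.80944914, x=cosφ1·sinφ2-sinφ1·cosφ2·cosΔλ=0.41435022; θ=atan2(y, x)=-62.8925° <0 so +360° → 297.1075° ≈ 297.1°
Leg 3: φ1=0.5251347, φ2=1.0686232, Δφ=0.5434885, Δλ=-3.1611665 rad; a=sin²(Δφ/2)+cosφ1·cosφ2·sin²(Δλ/2)=0.4884803426; c=2·atan2(√a, √(1-a))=1.547754973; dist=6371·c=9860.747 ≈ 9860.7 km; running total=20434.5 km
Leg 3 bearing: y=sinΔλ·cosφ2=0.00942092, x=cosφ1·sinφ2-sinφ1·cosφ2·cosΔλ=0.99969017; θ=atan2(y, x)=0.5399° ≈ 0.5°
Leg 4: φ1=1.0686232, φ2=0.4399277, Δφ=-0.6286955, Δλ=3.5806285 rad; a=sin²(Δφ/2)+cosφ1·cosφ2·sin²(Δλ/2)=0.5104516123; c=2·atan2(√a, √(1-a))=1.591701074; dist=6371·c=10140.728 ≈ 10140.7 km; running total=30575.2 km
Leg 4 bearing: y=sinΔλ·cosφ2=-0.38459310, x=cosφ1·sinφ2-sinφ1·cosφ2·cosΔλ=0.92284950; θ=atan2(y, x)=-22.6237° <0 so +360° → 337.3763° ≈ 337.4°
Leg 5: φ1=0.4399277, φ2=1.0508837, Δφ=0.6109560, Δλ=-0.5290843 rad; a=sin²(Δφ/2)+cosφ1·cosφ2·sin²(Δλ/2)=0.1211801533; c=2·atan2(√a, √(1-a))=0.711107212; dist=6371·c=4530.464 ≈ 4530.5 km; running total=35105.7 km
Leg 5 bearing: y=sinΔλ·cosφ2=-0.25075855, x=cosφ1·sinφ2-sinφ1·cosφ2·cosΔλ=0.60257966; θ=atan2(y, x)=-22.5942° <0 so +360° → 337.4058° ≈ 337.4°
Leg 6: φ1=1.0508837, φ2=-0.5925236, Δφ=-1.6434073, Δλ=-0.1141568 rad; a=sin²(Δφ/2)+cosφ1·cosφ2·sin²(Δλ/2)=0.5376147647; c=2·atan2(√a, √(1-a))=1.646096998; dist=6371·c=10487.284 ≈ 10487.3 km; running total=45593.0 km
Leg 6 bearing: y=sinΔλ·cosφ2=-0.09449136, x=cosφ1·sinφ2-sinφ1·cosφ2·cosΔλ=-0.99267915; θ=atan2(y, x)=-174.5625° <0 so +360° → 185.4375° ≈ 185.4°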